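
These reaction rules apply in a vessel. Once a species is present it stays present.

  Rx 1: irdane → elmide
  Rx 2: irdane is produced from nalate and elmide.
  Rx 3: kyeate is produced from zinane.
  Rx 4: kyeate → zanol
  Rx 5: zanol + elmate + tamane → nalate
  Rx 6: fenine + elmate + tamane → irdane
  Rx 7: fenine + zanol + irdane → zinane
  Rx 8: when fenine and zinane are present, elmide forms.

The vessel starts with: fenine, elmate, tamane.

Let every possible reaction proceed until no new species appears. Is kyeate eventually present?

kyeate would need zinane (Rx 3), but zinane never forms.

No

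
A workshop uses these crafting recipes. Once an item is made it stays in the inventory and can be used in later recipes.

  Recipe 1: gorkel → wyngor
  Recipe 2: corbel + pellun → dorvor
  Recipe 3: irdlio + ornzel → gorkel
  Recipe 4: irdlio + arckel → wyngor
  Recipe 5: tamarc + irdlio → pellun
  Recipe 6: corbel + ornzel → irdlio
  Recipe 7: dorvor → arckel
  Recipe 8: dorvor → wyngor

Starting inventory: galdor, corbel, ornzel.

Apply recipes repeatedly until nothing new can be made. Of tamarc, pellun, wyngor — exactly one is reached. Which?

corbel + ornzel → irdlio (Recipe 6).
irdlio + ornzel → gorkel (Recipe 3).
gorkel → wyngor (Recipe 1).
pellun would need tamarc and irdlio (Recipe 5), but tamarc is never obtained. No rule produces tamarc, and it is not given.

wyngor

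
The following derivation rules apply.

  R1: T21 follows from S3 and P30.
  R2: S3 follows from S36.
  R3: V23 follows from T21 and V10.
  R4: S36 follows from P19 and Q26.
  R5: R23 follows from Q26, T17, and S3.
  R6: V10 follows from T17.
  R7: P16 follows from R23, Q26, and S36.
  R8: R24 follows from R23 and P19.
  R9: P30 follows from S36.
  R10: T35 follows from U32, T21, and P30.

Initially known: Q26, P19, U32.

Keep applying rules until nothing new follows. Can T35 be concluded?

P19 and Q26 hold, so S36 follows (R4).
S36 holds, so P30 follows (R9).
S36 holds, so S3 follows (R2).
From S3 and P30, R1 gives T21.
From U32, T21, and P30, R10 gives T35.

Yes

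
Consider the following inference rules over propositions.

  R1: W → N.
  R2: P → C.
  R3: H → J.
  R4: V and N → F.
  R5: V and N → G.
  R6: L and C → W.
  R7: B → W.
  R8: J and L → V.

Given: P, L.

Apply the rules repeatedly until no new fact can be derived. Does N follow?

Yes

P holds, so C follows (R2).
From L and C, R6 gives W.
From W, R1 gives N.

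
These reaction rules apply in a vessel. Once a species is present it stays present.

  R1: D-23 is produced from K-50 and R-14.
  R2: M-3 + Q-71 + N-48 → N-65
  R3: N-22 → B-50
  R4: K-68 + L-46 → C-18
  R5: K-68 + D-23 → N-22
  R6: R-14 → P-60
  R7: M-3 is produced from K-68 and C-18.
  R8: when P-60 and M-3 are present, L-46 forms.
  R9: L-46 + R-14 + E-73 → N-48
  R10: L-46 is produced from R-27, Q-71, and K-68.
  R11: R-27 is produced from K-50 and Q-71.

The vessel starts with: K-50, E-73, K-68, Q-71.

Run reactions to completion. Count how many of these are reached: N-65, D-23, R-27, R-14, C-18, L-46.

3

K-50 and Q-71 present → R-27 forms (R11).
R-27, Q-71, and K-68 present → L-46 forms (R10).
K-68 and L-46 present → C-18 forms (R4).
N-65 would need M-3, Q-71, and N-48 (R2), but N-48 never forms.
D-23 would need K-50 and R-14 (R1), but R-14 never forms.
R-27: reached.
No rule produces R-14, and it is not given.
C-18: reached.
L-46: reached.
Reached: R-27, C-18, and L-46 — 3 of the 6.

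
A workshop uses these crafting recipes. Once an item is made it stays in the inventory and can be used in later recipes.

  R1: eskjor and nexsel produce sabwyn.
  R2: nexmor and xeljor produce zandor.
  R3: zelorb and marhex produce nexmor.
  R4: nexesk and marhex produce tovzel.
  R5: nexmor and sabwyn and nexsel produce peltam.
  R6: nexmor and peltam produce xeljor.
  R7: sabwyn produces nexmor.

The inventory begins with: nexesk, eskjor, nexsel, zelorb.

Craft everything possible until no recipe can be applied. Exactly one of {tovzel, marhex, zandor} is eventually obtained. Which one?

zandor

eskjor and nexsel → sabwyn (R1).
Using R7, sabwyn makes nexmor.
nexmor and sabwyn and nexsel → peltam (R5).
Using R6, nexmor and peltam make xeljor.
Using R2, nexmor and xeljor make zandor.
No rule produces marhex, and it is not given. tovzel would need nexesk and marhex (R4), but marhex is never obtained.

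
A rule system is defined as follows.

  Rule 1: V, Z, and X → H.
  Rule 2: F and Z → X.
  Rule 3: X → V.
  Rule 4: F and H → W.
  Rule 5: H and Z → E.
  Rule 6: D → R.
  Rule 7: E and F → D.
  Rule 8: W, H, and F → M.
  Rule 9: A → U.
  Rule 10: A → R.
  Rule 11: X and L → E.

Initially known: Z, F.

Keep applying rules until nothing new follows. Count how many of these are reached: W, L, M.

2

From F and Z, Rule 2 gives X.
From X, Rule 3 gives V.
From V, Z, and X, Rule 1 gives H.
From F and H, Rule 4 gives W.
From W, H, and F, Rule 8 gives M.
W: reached.
No rule produces L, and it is not given.
M: reached.
Reached: W and M — 2 of the 3.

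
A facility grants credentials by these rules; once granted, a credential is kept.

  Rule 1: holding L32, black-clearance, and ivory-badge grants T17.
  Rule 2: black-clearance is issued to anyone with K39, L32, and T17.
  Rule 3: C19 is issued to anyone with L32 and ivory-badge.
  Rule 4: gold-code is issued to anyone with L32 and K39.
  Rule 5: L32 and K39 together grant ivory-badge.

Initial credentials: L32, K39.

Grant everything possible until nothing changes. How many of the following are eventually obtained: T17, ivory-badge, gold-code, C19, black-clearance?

Holding L32 and K39 grants ivory-badge (Rule 5).
Holding L32 and K39 grants gold-code (Rule 4).
Holding L32 and ivory-badge grants C19 (Rule 3).
T17 would need L32, black-clearance, and ivory-badge (Rule 1), but black-clearance is never granted.
ivory-badge: reached.
gold-code: reached.
C19: reached.
black-clearance would need K39, L32, and T17 (Rule 2), but T17 is never granted.
Reached: ivory-badge, gold-code, and C19 — 3 of the 5.

3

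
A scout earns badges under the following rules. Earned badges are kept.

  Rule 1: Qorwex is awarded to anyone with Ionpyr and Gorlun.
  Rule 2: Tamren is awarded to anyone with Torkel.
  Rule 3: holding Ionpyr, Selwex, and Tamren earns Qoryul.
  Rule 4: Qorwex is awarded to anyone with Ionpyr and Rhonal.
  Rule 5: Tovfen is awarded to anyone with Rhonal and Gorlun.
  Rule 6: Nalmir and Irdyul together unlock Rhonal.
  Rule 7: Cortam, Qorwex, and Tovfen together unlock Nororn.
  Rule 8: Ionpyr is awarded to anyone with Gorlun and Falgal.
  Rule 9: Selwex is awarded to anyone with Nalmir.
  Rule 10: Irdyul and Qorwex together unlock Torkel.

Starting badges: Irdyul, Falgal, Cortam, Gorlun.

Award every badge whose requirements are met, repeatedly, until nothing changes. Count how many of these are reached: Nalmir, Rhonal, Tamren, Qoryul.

With Gorlun and Falgal, Ionpyr is earned (Rule 8).
With Ionpyr and Gorlun, Qorwex is earned (Rule 1).
With Irdyul and Qorwex, Torkel is earned (Rule 10).
With Torkel, Tamren is earned (Rule 2).
No rule produces Nalmir, and it is not given.
Rhonal would need Nalmir and Irdyul (Rule 6), but Nalmir is never earned.
Tamren: reached.
Qoryul would need Ionpyr, Selwex, and Tamren (Rule 3), but Selwex is never earned.
Reached: Tamren — 1 of the 4.

1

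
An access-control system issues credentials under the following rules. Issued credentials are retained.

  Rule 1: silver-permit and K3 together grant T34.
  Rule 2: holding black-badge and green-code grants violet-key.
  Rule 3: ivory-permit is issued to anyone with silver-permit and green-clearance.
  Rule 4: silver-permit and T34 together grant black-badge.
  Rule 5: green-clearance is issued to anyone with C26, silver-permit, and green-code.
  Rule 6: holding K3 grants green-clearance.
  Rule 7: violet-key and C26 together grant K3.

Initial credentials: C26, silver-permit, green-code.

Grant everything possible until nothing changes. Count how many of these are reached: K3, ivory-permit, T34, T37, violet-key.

1

Holding C26, silver-permit, and green-code grants green-clearance (Rule 5).
Holding silver-permit and green-clearance grants ivory-permit (Rule 3).
K3 would need violet-key and C26 (Rule 7), but violet-key is never granted.
ivory-permit: reached.
T34 would need silver-permit and K3 (Rule 1), but K3 is never granted.
No rule produces T37, and it is not given.
violet-key would need black-badge and green-code (Rule 2), but black-badge is never granted.
Reached: ivory-permit — 1 of the 5.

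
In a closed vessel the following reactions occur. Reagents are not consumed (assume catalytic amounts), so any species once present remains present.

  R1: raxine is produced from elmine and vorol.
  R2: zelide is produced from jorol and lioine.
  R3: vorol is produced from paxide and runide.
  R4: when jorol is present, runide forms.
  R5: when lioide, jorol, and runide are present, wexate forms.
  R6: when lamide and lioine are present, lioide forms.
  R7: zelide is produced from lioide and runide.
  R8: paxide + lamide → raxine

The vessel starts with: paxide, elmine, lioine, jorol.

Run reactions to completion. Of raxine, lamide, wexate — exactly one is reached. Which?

jorol present → runide forms (R4).
paxide and runide present → vorol forms (R3).
elmine and vorol present → raxine forms (R1).
wexate would need lioide, jorol, and runide (R5), but lioide never forms. No rule produces lamide, and it is not given.

raxine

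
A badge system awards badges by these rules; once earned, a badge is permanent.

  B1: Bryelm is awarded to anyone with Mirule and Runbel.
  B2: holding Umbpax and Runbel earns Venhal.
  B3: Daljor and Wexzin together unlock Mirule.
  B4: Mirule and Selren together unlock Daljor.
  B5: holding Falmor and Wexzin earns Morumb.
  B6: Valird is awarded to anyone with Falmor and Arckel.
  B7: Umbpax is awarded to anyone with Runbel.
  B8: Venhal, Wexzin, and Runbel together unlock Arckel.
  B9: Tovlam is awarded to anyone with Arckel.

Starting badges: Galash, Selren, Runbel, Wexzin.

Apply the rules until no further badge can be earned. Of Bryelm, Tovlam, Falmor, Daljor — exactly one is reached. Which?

With Runbel, Umbpax is earned (B7).
With Umbpax and Runbel, Venhal is earned (B2).
With Venhal, Wexzin, and Runbel, Arckel is earned (B8).
With Arckel, Tovlam is earned (B9).
No rule produces Falmor, and it is not given. Bryelm would need Mirule and Runbel (B1), but Mirule is never earned. Daljor would need Mirule and Selren (B4), but Mirule is never earned.

Tovlam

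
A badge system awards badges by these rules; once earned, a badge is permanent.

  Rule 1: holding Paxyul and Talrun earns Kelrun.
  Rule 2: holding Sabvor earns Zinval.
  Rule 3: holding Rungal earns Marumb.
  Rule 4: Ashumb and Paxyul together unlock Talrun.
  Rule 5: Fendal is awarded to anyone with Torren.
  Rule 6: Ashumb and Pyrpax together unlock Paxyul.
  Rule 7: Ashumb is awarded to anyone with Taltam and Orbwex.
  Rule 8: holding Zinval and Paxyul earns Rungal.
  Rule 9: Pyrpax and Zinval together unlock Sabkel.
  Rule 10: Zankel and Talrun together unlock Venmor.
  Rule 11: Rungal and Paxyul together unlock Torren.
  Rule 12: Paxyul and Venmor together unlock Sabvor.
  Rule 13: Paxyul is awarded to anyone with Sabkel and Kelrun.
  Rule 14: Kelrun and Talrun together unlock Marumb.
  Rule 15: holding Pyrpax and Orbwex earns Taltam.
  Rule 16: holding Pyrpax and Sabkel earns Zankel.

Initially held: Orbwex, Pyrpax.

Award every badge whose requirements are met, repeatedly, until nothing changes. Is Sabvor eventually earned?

No

Sabvor would need Paxyul and Venmor (Rule 12), but Venmor is never earned.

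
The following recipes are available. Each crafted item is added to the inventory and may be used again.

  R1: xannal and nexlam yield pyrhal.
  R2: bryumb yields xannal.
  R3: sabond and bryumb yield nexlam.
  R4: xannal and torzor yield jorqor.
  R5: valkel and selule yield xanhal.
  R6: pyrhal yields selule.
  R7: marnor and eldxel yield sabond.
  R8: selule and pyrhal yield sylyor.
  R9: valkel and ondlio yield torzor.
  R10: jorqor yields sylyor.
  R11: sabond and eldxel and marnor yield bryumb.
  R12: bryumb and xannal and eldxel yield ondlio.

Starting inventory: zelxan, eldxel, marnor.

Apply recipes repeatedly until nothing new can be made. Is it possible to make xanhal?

xanhal would need valkel and selule (R5), but valkel is never obtained.

No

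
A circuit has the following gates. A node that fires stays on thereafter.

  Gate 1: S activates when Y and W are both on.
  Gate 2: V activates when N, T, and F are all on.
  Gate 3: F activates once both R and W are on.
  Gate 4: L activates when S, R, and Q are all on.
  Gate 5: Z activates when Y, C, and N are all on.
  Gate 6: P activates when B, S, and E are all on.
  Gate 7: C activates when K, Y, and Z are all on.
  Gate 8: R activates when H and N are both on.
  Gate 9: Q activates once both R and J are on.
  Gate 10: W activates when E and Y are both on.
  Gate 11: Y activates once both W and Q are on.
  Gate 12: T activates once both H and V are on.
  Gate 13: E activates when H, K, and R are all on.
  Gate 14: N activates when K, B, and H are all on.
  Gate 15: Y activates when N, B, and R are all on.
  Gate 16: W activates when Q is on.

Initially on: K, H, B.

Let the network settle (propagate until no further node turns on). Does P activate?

K, B, and H are on, so N activates (Gate 14).
Gate 8: H and N on → R on.
Gate 13: H, K, and R on → E on.
Gate 15: N, B, and R on → Y on.
E and Y are on, so W activates (Gate 10).
Gate 1: Y and W on → S on.
B, S, and E are on, so P activates (Gate 6).

Yes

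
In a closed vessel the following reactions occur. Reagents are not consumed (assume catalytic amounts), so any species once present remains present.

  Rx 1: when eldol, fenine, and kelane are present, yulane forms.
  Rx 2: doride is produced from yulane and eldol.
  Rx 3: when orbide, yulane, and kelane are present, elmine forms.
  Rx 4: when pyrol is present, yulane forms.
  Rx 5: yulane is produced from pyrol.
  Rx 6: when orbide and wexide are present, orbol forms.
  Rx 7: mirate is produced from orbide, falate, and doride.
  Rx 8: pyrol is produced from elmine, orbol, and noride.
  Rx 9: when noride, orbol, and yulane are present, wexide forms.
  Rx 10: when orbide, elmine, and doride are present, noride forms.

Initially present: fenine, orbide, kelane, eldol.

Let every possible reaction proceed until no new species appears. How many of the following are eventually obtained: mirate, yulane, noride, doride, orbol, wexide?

3

eldol, fenine, and kelane present → yulane forms (Rx 1).
orbide, yulane, and kelane present → elmine forms (Rx 3).
yulane and eldol present → doride forms (Rx 2).
orbide, elmine, and doride present → noride forms (Rx 10).
mirate would need orbide, falate, and doride (Rx 7), but falate never forms.
yulane: reached.
noride: reached.
doride: reached.
orbol would need orbide and wexide (Rx 6), but wexide never forms.
wexide would need noride, orbol, and yulane (Rx 9), but orbol never forms.
Reached: yulane, noride, and doride — 3 of the 6.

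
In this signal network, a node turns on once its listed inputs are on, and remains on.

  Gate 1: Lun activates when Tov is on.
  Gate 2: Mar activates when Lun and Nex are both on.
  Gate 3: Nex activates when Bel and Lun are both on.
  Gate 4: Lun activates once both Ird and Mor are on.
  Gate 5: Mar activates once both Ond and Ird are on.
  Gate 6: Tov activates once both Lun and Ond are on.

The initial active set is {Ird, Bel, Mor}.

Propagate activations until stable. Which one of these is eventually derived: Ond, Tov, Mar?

Mar

Gate 4: Ird and Mor on → Lun on.
Bel and Lun are on, so Nex activates (Gate 3).
Gate 2: Lun and Nex on → Mar on.
Tov would need Lun and Ond (Gate 6), but Ond never turns on. No rule produces Ond, and it is not given.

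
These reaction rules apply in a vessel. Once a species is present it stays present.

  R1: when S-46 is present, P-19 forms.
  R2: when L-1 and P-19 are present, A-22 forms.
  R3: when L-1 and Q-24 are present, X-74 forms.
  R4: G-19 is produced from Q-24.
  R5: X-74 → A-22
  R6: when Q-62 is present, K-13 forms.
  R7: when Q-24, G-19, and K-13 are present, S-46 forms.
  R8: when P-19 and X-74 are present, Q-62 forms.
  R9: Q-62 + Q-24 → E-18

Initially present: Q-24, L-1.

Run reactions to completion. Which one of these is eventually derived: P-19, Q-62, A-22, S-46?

A-22

L-1 and Q-24 present → X-74 forms (R3).
X-74 present → A-22 forms (R5).
S-46 would need Q-24, G-19, and K-13 (R7), but K-13 never forms. Q-62 would need P-19 and X-74 (R8), but P-19 never forms. P-19 would need S-46 (R1), but S-46 never forms.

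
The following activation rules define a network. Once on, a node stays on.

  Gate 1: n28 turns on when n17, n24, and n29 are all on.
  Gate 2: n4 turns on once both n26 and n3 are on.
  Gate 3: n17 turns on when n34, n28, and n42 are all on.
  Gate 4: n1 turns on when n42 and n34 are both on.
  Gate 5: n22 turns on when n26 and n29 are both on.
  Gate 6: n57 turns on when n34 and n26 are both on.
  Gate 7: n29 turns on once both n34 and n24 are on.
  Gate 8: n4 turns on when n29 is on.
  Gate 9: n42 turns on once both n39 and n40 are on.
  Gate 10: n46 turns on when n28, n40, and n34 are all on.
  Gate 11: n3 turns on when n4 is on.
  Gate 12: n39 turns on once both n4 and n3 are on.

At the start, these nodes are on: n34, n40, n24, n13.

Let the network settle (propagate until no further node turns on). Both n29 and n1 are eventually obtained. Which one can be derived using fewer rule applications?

n29: n34 and n24 are on, so n29 turns on (Gate 7). [1 rule application]
n1: Gate 7: n34 and n24 on → n29 on. Gate 8: n29 on → n4 on. Gate 11: n4 on → n3 on. n4 and n3 are on, so n39 turns on (Gate 12). n39 and n40 are on, so n42 turns on (Gate 9). n42 and n34 are on, so n1 turns on (Gate 4). [6 rule applications]
n29 needs fewer.

n29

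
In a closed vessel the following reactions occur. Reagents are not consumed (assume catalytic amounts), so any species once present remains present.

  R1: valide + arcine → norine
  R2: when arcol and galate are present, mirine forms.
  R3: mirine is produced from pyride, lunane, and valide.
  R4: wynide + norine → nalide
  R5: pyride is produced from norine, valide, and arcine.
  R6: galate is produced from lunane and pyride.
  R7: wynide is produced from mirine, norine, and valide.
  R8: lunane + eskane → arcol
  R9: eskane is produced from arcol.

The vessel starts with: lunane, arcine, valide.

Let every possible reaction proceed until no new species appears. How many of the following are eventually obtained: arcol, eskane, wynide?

valide and arcine present → norine forms (R1).
norine, valide, and arcine present → pyride forms (R5).
pyride, lunane, and valide present → mirine forms (R3).
mirine, norine, and valide present → wynide forms (R7).
arcol would need lunane and eskane (R8), but eskane never forms.
eskane would need arcol (R9), but arcol never forms.
wynide: reached.
Reached: wynide — 1 of the 3.

1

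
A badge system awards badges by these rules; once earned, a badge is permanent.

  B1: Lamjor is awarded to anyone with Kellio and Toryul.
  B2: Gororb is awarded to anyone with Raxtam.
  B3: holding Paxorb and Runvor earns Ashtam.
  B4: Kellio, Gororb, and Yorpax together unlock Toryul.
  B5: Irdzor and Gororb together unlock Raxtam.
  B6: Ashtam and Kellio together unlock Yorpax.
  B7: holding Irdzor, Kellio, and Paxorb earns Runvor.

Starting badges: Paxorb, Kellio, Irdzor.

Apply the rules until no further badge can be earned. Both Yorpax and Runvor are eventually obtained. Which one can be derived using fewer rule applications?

Runvor: With Irdzor, Kellio, and Paxorb, Runvor is earned (B7). [1 rule application]
Yorpax: With Irdzor, Kellio, and Paxorb, Runvor is earned (B7). With Paxorb and Runvor, Ashtam is earned (B3). With Ashtam and Kellio, Yorpax is earned (B6). [3 rule applications]
Runvor needs fewer.

Runvor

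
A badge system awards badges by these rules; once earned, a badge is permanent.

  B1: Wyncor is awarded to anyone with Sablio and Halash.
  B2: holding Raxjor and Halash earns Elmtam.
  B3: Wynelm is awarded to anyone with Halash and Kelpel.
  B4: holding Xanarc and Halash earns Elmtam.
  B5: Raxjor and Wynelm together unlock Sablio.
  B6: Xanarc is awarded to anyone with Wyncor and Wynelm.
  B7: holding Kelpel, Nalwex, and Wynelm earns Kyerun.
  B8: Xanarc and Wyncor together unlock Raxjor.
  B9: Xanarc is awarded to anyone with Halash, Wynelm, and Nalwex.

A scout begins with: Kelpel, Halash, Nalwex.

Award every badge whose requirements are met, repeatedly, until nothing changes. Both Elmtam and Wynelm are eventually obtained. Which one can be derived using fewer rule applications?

Wynelm

Wynelm: With Halash and Kelpel, Wynelm is earned (B3). [1 rule application]
Elmtam: With Halash and Kelpel, Wynelm is earned (B3). With Halash, Wynelm, and Nalwex, Xanarc is earned (B9). With Xanarc and Halash, Elmtam is earned (B4). [3 rule applications]
Wynelm needs fewer.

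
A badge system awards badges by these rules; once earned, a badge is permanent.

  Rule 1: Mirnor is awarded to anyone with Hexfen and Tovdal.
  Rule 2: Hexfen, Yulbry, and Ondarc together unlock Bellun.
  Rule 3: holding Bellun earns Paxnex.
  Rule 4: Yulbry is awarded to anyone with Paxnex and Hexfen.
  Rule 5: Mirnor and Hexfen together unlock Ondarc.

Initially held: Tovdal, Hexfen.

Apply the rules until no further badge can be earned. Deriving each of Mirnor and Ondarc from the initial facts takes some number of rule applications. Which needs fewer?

Mirnor: With Hexfen and Tovdal, Mirnor is earned (Rule 1). [1 rule application]
Ondarc: With Hexfen and Tovdal, Mirnor is earned (Rule 1). With Mirnor and Hexfen, Ondarc is earned (Rule 5). [2 rule applications]
Mirnor needs fewer.

Mirnor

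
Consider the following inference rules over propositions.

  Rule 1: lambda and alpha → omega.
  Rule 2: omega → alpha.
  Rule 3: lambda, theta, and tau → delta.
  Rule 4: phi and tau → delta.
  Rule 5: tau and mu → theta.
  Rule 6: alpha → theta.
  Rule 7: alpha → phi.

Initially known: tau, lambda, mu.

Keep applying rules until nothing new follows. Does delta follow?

Yes

From tau and mu, Rule 5 gives theta.
lambda, theta, and tau hold, so delta follows (Rule 3).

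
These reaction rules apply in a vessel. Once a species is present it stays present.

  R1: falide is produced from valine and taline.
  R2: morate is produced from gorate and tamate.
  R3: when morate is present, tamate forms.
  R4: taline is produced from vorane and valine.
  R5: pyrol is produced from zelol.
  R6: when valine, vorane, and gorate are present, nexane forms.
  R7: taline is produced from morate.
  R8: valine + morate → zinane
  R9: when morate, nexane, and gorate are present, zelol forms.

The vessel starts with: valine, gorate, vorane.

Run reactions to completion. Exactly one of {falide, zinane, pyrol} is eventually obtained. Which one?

vorane and valine present → taline forms (R4).
valine and taline present → falide forms (R1).
pyrol would need zelol (R5), but zelol never forms. zinane would need valine and morate (R8), but morate never forms.

falide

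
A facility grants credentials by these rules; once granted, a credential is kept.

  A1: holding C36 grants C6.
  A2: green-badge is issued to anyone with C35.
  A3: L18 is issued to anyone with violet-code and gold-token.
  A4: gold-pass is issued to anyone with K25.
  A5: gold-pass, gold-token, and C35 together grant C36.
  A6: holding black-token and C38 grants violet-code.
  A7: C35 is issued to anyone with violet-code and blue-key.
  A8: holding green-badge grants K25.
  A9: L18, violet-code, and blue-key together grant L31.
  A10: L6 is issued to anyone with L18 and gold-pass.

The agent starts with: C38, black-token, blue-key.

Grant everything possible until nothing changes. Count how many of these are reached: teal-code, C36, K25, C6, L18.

1

Holding black-token and C38 grants violet-code (A6).
Holding violet-code and blue-key grants C35 (A7).
Holding C35 grants green-badge (A2).
Holding green-badge grants K25 (A8).
No rule produces teal-code, and it is not given.
C36 would need gold-pass, gold-token, and C35 (A5), but gold-token is never granted.
K25: reached.
C6 would need C36 (A1), but C36 is never granted.
L18 would need violet-code and gold-token (A3), but gold-token is never granted.
Reached: K25 — 1 of the 5.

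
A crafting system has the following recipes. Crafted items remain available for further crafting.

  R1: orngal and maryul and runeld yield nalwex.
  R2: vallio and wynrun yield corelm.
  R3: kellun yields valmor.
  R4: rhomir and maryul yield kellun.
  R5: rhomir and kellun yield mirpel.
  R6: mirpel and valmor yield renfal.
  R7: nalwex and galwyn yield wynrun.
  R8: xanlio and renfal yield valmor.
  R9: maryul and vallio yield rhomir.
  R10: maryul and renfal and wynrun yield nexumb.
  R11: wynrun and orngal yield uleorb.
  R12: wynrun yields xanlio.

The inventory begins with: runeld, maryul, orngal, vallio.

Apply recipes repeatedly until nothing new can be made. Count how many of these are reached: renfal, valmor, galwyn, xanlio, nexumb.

maryul and vallio → rhomir (R9).
Using R4, rhomir and maryul make kellun.
kellun → valmor (R3).
rhomir and kellun → mirpel (R5).
Using R6, mirpel and valmor make renfal.
renfal: reached.
valmor: reached.
No rule produces galwyn, and it is not given.
xanlio would need wynrun (R12), but wynrun is never obtained.
nexumb would need maryul, renfal, and wynrun (R10), but wynrun is never obtained.
Reached: renfal and valmor — 2 of the 5.

2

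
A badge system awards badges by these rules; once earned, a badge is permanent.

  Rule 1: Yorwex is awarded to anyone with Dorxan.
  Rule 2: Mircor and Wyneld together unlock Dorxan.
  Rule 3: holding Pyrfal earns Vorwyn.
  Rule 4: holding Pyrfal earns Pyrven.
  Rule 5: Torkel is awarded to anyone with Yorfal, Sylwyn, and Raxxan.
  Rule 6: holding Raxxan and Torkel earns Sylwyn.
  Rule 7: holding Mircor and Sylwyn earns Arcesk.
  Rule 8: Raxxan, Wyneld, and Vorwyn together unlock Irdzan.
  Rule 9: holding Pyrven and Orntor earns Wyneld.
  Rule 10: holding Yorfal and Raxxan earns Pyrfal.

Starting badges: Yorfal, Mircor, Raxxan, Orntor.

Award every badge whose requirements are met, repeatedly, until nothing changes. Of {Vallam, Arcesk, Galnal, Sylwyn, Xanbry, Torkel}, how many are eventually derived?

No rule produces Vallam, and it is not given.
Arcesk would need Mircor and Sylwyn (Rule 7), but Sylwyn is never earned.
No rule produces Galnal, and it is not given.
Sylwyn would need Raxxan and Torkel (Rule 6), but Torkel is never earned.
No rule produces Xanbry, and it is not given.
Torkel would need Yorfal, Sylwyn, and Raxxan (Rule 5), but Sylwyn is never earned.
None of the 6 are reached.

0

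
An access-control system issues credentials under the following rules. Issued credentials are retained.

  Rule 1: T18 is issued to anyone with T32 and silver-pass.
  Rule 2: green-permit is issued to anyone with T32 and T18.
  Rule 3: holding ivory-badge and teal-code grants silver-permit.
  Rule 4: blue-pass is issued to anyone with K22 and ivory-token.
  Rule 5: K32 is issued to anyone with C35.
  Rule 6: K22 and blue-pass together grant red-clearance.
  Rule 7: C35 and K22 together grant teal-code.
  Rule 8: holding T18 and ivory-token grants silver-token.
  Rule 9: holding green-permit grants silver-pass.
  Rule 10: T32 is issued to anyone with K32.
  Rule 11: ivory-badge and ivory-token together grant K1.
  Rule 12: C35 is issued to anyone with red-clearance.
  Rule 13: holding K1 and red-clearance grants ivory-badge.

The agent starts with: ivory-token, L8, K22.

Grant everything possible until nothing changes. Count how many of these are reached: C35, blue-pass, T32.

Holding K22 and ivory-token grants blue-pass (Rule 4).
Holding K22 and blue-pass grants red-clearance (Rule 6).
Holding red-clearance grants C35 (Rule 12).
Holding C35 grants K32 (Rule 5).
Holding K32 grants T32 (Rule 10).
C35: reached.
blue-pass: reached.
T32: reached.
All 3 are reached.

3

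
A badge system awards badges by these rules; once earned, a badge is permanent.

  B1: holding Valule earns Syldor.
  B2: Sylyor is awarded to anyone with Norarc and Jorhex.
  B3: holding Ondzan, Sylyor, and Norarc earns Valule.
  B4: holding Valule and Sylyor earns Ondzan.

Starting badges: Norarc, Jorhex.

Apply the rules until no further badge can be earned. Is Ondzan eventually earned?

No

Ondzan would need Valule and Sylyor (B4), but Valule is never earned.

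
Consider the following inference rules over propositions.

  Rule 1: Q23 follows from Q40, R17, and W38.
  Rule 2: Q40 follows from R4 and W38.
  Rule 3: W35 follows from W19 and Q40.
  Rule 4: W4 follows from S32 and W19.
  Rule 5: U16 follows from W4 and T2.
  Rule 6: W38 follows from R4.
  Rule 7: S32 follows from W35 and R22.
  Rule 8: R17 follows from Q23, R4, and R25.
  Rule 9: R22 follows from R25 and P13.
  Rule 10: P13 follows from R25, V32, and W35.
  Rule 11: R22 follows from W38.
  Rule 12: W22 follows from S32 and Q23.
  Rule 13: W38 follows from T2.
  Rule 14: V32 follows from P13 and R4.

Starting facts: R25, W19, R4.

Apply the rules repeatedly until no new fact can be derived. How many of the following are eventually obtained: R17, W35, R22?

2

From R4, Rule 6 gives W38.
R4 and W38 hold, so Q40 follows (Rule 2).
W38 holds, so R22 follows (Rule 11).
From W19 and Q40, Rule 3 gives W35.
R17 would need Q23, R4, and R25 (Rule 8), but Q23 is never established.
W35: reached.
R22: reached.
Reached: W35 and R22 — 2 of the 3.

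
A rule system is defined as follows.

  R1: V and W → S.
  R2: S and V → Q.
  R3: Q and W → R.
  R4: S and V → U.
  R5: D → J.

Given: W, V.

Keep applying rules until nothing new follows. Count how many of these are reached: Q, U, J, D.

2

From V and W, R1 gives S.
From S and V, R4 gives U.
From S and V, R2 gives Q.
Q: reached.
U: reached.
J would need D (R5), but D is never established.
No rule produces D, and it is not given.
Reached: Q and U — 2 of the 4.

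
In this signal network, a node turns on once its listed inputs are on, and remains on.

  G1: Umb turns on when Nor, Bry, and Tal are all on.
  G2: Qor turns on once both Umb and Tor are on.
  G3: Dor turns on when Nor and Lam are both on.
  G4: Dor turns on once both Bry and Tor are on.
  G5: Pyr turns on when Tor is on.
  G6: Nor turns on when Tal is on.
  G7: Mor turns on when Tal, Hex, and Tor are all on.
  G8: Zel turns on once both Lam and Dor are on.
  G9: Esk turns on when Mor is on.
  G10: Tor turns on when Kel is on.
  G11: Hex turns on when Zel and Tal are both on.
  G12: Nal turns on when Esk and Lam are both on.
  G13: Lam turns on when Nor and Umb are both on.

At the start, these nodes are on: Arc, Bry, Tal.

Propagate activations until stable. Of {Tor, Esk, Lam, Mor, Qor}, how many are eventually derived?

1

Tal is on, so Nor turns on (G6).
G1: Nor, Bry, and Tal on → Umb on.
G13: Nor and Umb on → Lam on.
Tor would need Kel (G10), but Kel never turns on.
Esk would need Mor (G9), but Mor never turns on.
Lam: reached.
Mor would need Tal, Hex, and Tor (G7), but Tor never turns on.
Qor would need Umb and Tor (G2), but Tor never turns on.
Reached: Lam — 1 of the 5.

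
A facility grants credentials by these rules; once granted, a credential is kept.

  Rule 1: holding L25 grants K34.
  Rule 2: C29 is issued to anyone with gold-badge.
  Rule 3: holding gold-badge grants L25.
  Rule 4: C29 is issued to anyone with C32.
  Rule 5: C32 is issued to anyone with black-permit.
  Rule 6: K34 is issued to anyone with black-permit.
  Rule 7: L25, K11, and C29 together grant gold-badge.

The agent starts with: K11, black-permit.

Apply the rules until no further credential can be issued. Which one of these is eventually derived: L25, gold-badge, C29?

C29

Holding black-permit grants C32 (Rule 5).
Holding C32 grants C29 (Rule 4).
gold-badge would need L25, K11, and C29 (Rule 7), but L25 is never granted. L25 would need gold-badge (Rule 3), but gold-badge is never granted.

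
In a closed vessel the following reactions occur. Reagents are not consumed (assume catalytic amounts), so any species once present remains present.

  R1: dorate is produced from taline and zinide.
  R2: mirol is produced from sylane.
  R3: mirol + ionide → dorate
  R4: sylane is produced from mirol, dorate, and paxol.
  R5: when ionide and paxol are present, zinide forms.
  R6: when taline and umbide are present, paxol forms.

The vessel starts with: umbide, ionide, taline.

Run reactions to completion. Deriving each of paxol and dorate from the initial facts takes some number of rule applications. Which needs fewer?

paxol

paxol: taline and umbide present → paxol forms (R6). [1 rule application]
dorate: taline and umbide present → paxol forms (R6). ionide and paxol present → zinide forms (R5). taline and zinide present → dorate forms (R1). [3 rule applications]
paxol needs fewer.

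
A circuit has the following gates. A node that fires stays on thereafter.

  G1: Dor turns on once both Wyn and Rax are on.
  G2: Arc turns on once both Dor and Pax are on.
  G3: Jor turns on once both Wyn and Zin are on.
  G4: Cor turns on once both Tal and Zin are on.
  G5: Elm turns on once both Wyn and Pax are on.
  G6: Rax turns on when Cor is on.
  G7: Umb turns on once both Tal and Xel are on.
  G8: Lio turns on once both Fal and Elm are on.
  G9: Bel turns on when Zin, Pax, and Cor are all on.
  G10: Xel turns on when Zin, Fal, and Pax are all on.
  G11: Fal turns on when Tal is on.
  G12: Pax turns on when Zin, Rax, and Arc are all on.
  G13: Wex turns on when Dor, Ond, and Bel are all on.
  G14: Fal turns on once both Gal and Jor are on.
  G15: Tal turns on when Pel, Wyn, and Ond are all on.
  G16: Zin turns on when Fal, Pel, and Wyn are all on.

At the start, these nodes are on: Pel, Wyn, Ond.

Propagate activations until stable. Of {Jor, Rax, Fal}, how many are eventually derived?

3

G15: Pel, Wyn, and Ond on → Tal on.
Tal is on, so Fal turns on (G11).
Fal, Pel, and Wyn are on, so Zin turns on (G16).
Wyn and Zin are on, so Jor turns on (G3).
G4: Tal and Zin on → Cor on.
Cor is on, so Rax turns on (G6).
Jor: reached.
Rax: reached.
Fal: reached.
All 3 are reached.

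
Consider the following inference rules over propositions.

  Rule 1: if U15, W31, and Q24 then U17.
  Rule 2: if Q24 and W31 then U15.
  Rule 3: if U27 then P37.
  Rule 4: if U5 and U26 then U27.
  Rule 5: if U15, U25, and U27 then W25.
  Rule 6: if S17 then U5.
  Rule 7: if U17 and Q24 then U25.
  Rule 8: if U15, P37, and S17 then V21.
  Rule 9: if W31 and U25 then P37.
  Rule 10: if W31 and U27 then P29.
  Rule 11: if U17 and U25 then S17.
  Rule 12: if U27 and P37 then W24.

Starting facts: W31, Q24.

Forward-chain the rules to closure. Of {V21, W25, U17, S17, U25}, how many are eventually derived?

4

From Q24 and W31, Rule 2 gives U15.
U15, W31, and Q24 hold, so U17 follows (Rule 1).
From U17 and Q24, Rule 7 gives U25.
From U17 and U25, Rule 11 gives S17.
From W31 and U25, Rule 9 gives P37.
U15, P37, and S17 hold, so V21 follows (Rule 8).
V21: reached.
W25 would need U15, U25, and U27 (Rule 5), but U27 is never established.
U17: reached.
S17: reached.
U25: reached.
Reached: V21, U17, S17, and U25 — 4 of the 5.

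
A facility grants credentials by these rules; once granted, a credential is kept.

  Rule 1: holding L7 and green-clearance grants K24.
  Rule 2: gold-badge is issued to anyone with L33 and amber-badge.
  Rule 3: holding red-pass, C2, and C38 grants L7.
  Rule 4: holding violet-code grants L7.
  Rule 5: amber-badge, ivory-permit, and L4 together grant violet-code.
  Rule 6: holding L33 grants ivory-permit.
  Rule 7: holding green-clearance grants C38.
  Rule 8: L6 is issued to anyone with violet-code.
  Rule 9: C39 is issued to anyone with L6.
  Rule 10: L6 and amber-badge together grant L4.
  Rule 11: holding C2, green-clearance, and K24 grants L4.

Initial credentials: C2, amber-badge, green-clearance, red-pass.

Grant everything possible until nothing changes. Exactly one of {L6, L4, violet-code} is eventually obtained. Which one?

Holding green-clearance grants C38 (Rule 7).
Holding red-pass, C2, and C38 grants L7 (Rule 3).
Holding L7 and green-clearance grants K24 (Rule 1).
Holding C2, green-clearance, and K24 grants L4 (Rule 11).
L6 would need violet-code (Rule 8), but violet-code is never granted. violet-code would need amber-badge, ivory-permit, and L4 (Rule 5), but ivory-permit is never granted.

L4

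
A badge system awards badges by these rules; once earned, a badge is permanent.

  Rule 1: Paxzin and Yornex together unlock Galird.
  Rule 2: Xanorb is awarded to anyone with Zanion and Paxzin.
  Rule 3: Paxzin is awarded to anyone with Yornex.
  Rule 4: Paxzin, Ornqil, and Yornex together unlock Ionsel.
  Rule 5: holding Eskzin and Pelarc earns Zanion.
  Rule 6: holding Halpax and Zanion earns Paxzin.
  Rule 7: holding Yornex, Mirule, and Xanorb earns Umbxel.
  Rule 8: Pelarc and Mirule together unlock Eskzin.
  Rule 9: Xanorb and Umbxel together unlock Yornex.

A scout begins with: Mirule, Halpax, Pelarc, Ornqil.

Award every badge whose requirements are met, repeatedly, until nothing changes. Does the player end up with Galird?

No

Galird would need Paxzin and Yornex (Rule 1), but Yornex is never earned.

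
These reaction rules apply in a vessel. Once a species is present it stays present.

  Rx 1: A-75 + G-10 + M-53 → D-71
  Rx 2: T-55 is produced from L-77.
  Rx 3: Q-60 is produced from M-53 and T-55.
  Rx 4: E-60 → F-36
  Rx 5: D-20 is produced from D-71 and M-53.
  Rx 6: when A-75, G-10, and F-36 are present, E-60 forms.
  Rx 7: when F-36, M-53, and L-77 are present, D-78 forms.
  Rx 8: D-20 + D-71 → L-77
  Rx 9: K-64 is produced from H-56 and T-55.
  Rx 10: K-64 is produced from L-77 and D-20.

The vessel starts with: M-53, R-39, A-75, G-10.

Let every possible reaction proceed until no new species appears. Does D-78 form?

No

D-78 would need F-36, M-53, and L-77 (Rx 7), but F-36 never forms.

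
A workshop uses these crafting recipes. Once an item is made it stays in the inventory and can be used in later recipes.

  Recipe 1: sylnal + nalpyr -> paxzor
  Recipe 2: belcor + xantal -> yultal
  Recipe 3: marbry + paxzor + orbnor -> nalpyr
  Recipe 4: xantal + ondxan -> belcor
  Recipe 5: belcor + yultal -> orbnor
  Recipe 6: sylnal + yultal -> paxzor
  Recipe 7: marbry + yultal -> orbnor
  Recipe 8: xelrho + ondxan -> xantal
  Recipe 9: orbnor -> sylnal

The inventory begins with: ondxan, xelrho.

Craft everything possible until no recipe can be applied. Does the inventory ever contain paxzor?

Yes

Using Recipe 8, xelrho and ondxan make xantal.
Using Recipe 4, xantal and ondxan make belcor.
Using Recipe 2, belcor and xantal make yultal.
belcor + yultal -> orbnor (Recipe 5).
orbnor -> sylnal (Recipe 9).
Using Recipe 6, sylnal and yultal make paxzor.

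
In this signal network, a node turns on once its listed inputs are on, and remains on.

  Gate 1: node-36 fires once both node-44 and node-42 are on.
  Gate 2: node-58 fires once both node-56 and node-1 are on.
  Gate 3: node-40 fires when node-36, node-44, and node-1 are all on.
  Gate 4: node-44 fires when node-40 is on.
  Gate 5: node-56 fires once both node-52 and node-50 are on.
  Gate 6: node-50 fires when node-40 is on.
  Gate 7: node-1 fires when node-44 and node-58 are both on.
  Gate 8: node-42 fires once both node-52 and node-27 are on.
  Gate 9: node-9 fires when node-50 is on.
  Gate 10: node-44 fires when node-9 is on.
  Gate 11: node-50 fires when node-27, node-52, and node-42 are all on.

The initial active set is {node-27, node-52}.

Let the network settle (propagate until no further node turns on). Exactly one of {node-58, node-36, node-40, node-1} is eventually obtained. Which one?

node-52 and node-27 are on, so node-42 fires (Gate 8).
node-27, node-52, and node-42 are on, so node-50 fires (Gate 11).
Gate 9: node-50 on → node-9 on.
node-9 is on, so node-44 fires (Gate 10).
Gate 1: node-44 and node-42 on → node-36 on.
node-58 would need node-56 and node-1 (Gate 2), but node-1 never turns on. node-1 would need node-44 and node-58 (Gate 7), but node-58 never turns on. node-40 would need node-36, node-44, and node-1 (Gate 3), but node-1 never turns on.

node-36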